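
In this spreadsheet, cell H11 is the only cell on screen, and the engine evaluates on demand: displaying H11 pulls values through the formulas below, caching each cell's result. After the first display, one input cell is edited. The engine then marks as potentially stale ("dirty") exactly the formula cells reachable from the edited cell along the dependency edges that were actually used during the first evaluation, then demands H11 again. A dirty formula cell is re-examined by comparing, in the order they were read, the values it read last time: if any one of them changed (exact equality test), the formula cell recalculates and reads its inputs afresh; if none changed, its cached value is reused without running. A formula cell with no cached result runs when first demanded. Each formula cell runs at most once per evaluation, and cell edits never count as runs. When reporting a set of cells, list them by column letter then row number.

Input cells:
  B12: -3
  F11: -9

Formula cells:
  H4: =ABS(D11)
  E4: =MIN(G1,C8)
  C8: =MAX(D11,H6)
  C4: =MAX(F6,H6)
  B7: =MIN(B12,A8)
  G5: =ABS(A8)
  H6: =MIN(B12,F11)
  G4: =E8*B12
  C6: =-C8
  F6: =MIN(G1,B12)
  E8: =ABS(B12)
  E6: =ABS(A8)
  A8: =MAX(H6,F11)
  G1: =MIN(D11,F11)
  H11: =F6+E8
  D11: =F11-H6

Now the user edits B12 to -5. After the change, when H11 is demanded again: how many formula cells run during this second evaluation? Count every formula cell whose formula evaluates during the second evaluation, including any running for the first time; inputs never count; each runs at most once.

Initial pass — values computed on the first demand:
  E8 = ABS(-3) = 3
  H6 = MIN(-3, -9) = -9
  D11 = -9 - -9 = 0
  G1 = MIN(0, -9) = -9
  F6 = MIN(-9, -3) = -9
  H11 = -9 + 3 = -6

Second demand — change propagation:
  E8: re-runs because B12 -3->-5; new result 5.
  H6: re-runs because B12 -3->-5; new result -9 (unchanged).
  D11: re-examined; everything it read last time is the same (F11 unchanged, H6 unchanged) — cache 0 kept, no run.
  G1: re-examined; everything it read last time is the same (D11 unchanged, F11 unchanged) — cache -9 kept, no run.
  F6: re-runs because B12 -3->-5; new result -9 (unchanged).
  H11: re-runs because E8 3->5; new result -4.

The important point: at D11 every value read last time is unchanged, so the dirty flag clears without a run.

Run set: E8, F6, H6, H11 (4 run).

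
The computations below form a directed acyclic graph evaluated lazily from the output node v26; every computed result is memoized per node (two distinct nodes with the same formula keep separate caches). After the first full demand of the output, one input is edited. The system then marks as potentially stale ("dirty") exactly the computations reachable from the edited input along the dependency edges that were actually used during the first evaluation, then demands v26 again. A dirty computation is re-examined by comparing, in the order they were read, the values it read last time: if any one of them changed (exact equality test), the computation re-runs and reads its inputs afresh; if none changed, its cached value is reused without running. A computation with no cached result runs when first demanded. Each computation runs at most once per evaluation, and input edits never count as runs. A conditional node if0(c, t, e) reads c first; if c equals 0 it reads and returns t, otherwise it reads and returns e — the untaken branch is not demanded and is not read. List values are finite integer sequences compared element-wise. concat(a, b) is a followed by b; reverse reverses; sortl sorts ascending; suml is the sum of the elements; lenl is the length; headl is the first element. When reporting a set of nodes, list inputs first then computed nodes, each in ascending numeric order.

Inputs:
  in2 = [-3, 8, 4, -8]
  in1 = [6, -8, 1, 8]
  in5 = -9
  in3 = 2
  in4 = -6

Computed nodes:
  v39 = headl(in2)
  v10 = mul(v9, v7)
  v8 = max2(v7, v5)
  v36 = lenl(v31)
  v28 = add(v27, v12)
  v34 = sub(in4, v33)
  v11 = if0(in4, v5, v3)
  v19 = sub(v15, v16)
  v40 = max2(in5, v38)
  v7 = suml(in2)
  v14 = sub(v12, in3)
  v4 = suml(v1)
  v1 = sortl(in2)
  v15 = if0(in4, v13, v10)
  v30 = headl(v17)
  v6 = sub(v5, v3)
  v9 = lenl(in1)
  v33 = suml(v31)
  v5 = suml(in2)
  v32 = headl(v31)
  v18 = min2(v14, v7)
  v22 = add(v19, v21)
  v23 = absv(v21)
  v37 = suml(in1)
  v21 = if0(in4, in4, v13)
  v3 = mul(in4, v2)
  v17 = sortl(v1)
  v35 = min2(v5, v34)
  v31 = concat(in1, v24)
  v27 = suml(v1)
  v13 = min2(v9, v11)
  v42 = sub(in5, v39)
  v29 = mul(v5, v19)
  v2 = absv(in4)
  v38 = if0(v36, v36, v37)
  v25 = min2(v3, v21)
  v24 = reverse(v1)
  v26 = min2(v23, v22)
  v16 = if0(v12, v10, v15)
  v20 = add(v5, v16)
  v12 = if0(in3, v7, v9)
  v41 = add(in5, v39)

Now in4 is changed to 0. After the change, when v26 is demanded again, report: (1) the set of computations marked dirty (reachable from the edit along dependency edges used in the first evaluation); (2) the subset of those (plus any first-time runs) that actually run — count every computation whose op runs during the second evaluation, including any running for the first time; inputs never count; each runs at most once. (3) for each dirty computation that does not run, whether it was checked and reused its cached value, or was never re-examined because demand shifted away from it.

The edit dirties: v2, v3, v11, v13, v15, v16, v19, v21, v22, v23, v26.
10 computations run: v5, v11, v13, v15, v16, v19, v21, v22, v23, v26.
Unvisited dirty nodes (no longer demanded): v2, v3.
Note the branch switch — demand abandons v2, v3, which are never re-examined.

First demand of the output computes:
  v2 = absv(-6) = 6
  v3 = mul(-6, 6) = -36
  v7 = suml([-3, 8, 4, -8]) = 1
  v9 = lenl([6, -8, 1, 8]) = 4
  v10 = mul(4, 1) = 4
  v11 = if0(in4=-6 -> else branch v3) = -36
  v12 = if0(in3=2 -> else branch v9) = 4
  v13 = min2(4, -36) = -36
  v15 = if0(in4=-6 -> else branch v10) = 4
  v16 = if0(v12=4 -> else branch v15) = 4
  v19 = sub(4, 4) = 0
  v21 = if0(in4=-6 -> else branch v13) = -36
  v22 = add(0, -36) = -36
  v23 = absv(-36) = 36
  v26 = min2(36, -36) = -36

After the edit, cleaning proceeds:
  v2: stays stale; no demand reaches it after the flip.
  v3: stays stale; no demand reaches it after the flip.
  v5: had never run; runs now, result 1.
  v11: a read changed (in4 -6->0) — executes, giving 1.
  v13: a read changed (v11 -36->1) — executes, giving 1.
  v15: a read changed (in4 -6->0) — executes, giving 1.
  v16: a read changed (v15 4->1) — executes, giving 1.
  v19: a read changed (v15 4->1; v16 4->1) — executes, giving 0 — identical to its old value.
  v21: a read changed (in4 -6->0; v13 -36->1) — executes, giving 0.
  v22: a read changed (v21 -36->0) — executes, giving 0.
  v23: a read changed (v21 -36->0) — executes, giving 0.
  v26: a read changed (v23 36->0; v22 -36->0) — executes, giving 0.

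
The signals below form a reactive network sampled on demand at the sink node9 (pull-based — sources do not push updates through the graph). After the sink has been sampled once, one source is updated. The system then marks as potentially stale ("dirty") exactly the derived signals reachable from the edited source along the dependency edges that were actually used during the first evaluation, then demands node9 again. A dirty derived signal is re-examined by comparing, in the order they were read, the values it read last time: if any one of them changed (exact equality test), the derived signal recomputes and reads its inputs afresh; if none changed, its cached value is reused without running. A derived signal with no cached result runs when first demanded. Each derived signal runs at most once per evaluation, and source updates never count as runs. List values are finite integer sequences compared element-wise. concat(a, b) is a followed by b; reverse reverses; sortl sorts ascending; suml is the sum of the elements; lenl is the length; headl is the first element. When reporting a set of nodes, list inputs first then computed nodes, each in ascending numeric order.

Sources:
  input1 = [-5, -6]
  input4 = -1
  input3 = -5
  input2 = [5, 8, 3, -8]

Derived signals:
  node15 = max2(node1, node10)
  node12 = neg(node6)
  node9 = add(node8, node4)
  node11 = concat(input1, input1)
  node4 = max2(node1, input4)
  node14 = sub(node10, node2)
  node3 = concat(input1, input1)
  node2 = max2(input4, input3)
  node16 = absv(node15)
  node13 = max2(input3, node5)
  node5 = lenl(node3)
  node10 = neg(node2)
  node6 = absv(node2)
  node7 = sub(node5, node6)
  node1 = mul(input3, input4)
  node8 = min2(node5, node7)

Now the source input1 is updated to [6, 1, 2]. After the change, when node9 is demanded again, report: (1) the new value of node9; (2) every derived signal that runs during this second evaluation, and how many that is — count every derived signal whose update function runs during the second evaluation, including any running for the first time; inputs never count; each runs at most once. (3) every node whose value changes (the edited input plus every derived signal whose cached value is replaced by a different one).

Initial pass — values computed on the first demand:
  node1 = mul(-5, -1) = 5
  node2 = max2(-1, -5) = -1
  node3 = concat([-5, -6], [-5, -6]) = [-5, -6, -5, -6]
  node4 = max2(5, -1) = 5
  node5 = lenl([-5, -6, -5, -6]) = 4
  node6 = absv(-1) = 1
  node7 = sub(4, 1) = 3
  node8 = min2(4, 3) = 3
  node9 = add(3, 5) = 8

Second demand — change propagation:
  node3: re-runs because input1 [-5, -6]->[6, 1, 2]; input1 [-5, -6]->[6, 1, 2]; new result [6, 1, 2, 6, 1, 2].
  node5: re-runs because node3 [-5, -6, -5, -6]->[6, 1, 2, 6, 1, 2]; new result 6.
  node7: re-runs because node5 4->6; new result 5.
  node8: re-runs because node5 4->6; node7 3->5; new result 5.
  node9: re-runs because node8 3->5; new result 10.

node9 now evaluates to 10.
Run set: node3, node5, node7, node8, node9 (5 run).
Changed values: input1, node3, node5, node7, node8, node9.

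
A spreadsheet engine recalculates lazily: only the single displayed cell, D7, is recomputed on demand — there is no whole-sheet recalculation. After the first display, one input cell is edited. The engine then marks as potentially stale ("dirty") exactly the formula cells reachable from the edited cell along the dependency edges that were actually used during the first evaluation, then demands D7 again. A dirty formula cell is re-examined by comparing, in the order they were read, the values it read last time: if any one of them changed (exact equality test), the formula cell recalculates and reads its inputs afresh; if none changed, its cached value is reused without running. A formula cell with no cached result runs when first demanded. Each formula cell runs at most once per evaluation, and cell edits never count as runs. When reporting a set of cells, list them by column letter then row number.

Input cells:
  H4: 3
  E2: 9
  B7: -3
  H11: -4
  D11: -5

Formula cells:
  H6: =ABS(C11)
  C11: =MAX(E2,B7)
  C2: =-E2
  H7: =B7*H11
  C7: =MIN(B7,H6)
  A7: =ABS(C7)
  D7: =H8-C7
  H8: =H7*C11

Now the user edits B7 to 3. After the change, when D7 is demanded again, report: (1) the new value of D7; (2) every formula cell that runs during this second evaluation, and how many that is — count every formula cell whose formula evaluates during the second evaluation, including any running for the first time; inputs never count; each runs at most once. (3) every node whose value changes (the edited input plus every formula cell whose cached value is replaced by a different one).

New value of D7: -111.
Formula cells that run: C7, C11, D7, H7, H8 — 5 in total.
Values that change: B7, C7, D7, H7, H8.
Key observation: the cutoff stops propagation at H6 — its inputs' values are unchanged, so it reuses its cache.

First evaluation (everything demanded from the output):
  C11 = MAX(9, -3) = 9
  H6 = ABS(9) = 9
  C7 = MIN(-3, 9) = -3
  H7 = -3 * -4 = 12
  H8 = 12 * 9 = 108
  D7 = 108 - -3 = 111

Propagation after the edit:
  C11: runs — B7 -3->3; result 9 (same value as before).
  H6: checked — values it read are unchanged (C11 unchanged); reused cached 9 without running.
  C7: runs — B7 -3->3; result 3.
  H7: runs — B7 -3->3; result -12.
  H8: runs — H7 12->-12; result -108.
  D7: runs — H8 108->-108; C7 -3->3; result -111.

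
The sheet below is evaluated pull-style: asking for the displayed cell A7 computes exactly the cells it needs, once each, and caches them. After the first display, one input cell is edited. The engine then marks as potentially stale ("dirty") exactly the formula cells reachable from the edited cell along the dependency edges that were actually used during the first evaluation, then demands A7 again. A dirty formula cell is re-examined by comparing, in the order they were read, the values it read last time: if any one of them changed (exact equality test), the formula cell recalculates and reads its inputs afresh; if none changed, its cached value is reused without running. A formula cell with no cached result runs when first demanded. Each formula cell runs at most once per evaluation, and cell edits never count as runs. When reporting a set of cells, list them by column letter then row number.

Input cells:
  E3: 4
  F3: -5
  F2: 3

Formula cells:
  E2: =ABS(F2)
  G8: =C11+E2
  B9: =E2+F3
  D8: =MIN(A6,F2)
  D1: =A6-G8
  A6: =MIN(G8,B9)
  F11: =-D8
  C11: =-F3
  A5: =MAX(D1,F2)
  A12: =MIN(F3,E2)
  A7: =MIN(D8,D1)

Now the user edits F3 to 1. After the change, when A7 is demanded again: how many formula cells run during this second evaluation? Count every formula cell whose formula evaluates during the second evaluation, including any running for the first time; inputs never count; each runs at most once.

7 formula cells run: A6, A7, B9, C11, D1, D8, G8.

First demand of the output computes:
  C11 = -(-5) = 5
  E2 = ABS(3) = 3
  B9 = 3 + -5 = -2
  G8 = 5 + 3 = 8
  A6 = MIN(8, -2) = -2
  D1 = -2 - 8 = -10
  D8 = MIN(-2, 3) = -2
  A7 = MIN(-2, -10) = -10

After the edit, cleaning proceeds:
  B9: a read changed (F3 -5->1) — executes, giving 4.
  C11: a read changed (F3 -5->1) — executes, giving -1.
  G8: a read changed (C11 5->-1) — executes, giving 2.
  A6: a read changed (G8 8->2; B9 -2->4) — executes, giving 2.
  D1: a read changed (A6 -2->2; G8 8->2) — executes, giving 0.
  D8: a read changed (A6 -2->2) — executes, giving 2.
  A7: a read changed (D8 -2->2; D1 -10->0) — executes, giving 0.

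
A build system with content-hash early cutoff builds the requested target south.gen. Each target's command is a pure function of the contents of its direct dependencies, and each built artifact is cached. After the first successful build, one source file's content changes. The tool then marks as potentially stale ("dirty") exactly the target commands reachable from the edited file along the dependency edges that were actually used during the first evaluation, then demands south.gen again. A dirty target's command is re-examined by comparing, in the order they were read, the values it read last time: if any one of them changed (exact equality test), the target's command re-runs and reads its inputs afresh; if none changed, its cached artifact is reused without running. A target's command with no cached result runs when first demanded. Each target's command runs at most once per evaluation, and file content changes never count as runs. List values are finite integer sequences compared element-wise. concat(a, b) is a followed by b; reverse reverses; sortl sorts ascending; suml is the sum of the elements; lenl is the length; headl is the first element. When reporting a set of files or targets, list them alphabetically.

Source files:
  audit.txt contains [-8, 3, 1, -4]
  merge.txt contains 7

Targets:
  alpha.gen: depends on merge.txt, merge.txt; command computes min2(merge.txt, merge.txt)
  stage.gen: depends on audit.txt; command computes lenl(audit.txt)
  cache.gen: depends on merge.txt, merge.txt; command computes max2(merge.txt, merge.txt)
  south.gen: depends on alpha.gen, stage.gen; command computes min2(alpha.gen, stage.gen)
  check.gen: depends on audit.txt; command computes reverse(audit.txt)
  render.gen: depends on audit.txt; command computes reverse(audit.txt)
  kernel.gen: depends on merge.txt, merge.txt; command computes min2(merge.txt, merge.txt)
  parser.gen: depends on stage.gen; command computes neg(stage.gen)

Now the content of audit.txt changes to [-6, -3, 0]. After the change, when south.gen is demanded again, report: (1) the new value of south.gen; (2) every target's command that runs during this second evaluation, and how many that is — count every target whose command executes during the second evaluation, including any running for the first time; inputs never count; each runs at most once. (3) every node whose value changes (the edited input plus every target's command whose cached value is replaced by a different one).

New value of south.gen: 3.
Target commands that run: south.gen, stage.gen — 2 in total.
Values that change: audit.txt, south.gen, stage.gen.

First evaluation (everything demanded from the output):
  alpha.gen = min2(7, 7) = 7
  stage.gen = lenl([-8, 3, 1, -4]) = 4
  south.gen = min2(7, 4) = 4

Propagation after the edit:
  stage.gen: runs — audit.txt [-8, 3, 1, -4]->[-6, -3, 0]; result 3.
  south.gen: runs — stage.gen 4->3; result 3.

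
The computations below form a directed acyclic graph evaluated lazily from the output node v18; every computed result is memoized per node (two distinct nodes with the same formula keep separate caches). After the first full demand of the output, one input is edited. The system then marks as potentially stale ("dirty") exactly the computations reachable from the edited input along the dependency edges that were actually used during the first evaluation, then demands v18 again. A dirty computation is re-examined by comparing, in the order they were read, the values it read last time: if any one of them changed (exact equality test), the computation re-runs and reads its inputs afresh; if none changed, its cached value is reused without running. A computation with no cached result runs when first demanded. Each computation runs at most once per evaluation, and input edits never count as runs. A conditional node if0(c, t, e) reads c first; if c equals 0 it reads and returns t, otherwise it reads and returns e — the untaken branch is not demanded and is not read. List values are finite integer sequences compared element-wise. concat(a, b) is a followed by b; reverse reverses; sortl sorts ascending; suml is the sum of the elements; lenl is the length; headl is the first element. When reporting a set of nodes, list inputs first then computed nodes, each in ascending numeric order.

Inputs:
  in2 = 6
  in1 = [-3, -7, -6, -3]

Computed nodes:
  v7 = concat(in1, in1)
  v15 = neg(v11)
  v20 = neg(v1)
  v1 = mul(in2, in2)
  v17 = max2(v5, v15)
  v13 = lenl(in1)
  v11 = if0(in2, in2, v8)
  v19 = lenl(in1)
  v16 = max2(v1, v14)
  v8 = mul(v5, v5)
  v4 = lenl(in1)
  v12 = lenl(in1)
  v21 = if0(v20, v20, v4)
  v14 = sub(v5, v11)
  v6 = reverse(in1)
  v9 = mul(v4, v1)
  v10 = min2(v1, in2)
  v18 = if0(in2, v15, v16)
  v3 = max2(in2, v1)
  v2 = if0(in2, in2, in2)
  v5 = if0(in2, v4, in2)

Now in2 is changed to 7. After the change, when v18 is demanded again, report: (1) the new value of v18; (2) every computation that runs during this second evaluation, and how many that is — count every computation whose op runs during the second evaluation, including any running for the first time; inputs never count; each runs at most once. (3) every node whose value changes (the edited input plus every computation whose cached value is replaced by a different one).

Demanding v18 again yields 49.
7 computations run: v1, v5, v8, v11, v14, v16, v18.
The nodes whose values change: in2, v1, v5, v8, v11, v14, v16, v18.

First demand of the output computes:
  v1 = mul(6, 6) = 36
  v5 = if0(in2=6 -> else branch in2) = 6
  v8 = mul(6, 6) = 36
  v11 = if0(in2=6 -> else branch v8) = 36
  v14 = sub(6, 36) = -30
  v16 = max2(36, -30) = 36
  v18 = if0(in2=6 -> else branch v16) = 36

After the edit, cleaning proceeds:
  v1: a read changed (in2 6->7; in2 6->7) — executes, giving 49.
  v5: a read changed (in2 6->7; in2 6->7) — executes, giving 7.
  v8: a read changed (v5 6->7; v5 6->7) — executes, giving 49.
  v11: a read changed (in2 6->7; v8 36->49) — executes, giving 49.
  v14: a read changed (v5 6->7; v11 36->49) — executes, giving -42.
  v16: a read changed (v1 36->49; v14 -30->-42) — executes, giving 49.
  v18: a read changed (in2 6->7; v16 36->49) — executes, giving 49.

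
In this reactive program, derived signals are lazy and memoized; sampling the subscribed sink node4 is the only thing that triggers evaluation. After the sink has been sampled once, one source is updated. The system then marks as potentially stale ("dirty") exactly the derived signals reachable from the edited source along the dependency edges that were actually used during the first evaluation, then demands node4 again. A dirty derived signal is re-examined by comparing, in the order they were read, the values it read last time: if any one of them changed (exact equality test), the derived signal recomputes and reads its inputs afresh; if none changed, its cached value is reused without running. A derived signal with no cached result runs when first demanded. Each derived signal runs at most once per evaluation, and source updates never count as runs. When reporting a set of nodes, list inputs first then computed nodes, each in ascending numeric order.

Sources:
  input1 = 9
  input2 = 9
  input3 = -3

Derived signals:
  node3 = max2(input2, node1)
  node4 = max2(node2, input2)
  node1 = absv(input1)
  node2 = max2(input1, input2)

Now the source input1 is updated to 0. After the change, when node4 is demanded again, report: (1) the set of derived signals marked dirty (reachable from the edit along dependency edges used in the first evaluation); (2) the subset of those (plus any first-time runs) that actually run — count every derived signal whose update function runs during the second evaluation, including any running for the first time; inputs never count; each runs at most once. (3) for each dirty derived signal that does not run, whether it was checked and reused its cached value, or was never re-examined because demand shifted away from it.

First demand of the output computes:
  node2 = max2(9, 9) = 9
  node4 = max2(9, 9) = 9

After the edit, cleaning proceeds:
  node2: a read changed (input1 9->0) — executes, giving 9 — identical to its old value.
  node4: dirty, but its reads are unchanged (node2 unchanged, input2 unchanged); cached 9 stands.

Note the absorption at node2: it re-runs yet its value is the same, leaving the output's value untouched.

The edit dirties: node2, node4.
1 derived signals run: node2.
Cache hits after checking: node4.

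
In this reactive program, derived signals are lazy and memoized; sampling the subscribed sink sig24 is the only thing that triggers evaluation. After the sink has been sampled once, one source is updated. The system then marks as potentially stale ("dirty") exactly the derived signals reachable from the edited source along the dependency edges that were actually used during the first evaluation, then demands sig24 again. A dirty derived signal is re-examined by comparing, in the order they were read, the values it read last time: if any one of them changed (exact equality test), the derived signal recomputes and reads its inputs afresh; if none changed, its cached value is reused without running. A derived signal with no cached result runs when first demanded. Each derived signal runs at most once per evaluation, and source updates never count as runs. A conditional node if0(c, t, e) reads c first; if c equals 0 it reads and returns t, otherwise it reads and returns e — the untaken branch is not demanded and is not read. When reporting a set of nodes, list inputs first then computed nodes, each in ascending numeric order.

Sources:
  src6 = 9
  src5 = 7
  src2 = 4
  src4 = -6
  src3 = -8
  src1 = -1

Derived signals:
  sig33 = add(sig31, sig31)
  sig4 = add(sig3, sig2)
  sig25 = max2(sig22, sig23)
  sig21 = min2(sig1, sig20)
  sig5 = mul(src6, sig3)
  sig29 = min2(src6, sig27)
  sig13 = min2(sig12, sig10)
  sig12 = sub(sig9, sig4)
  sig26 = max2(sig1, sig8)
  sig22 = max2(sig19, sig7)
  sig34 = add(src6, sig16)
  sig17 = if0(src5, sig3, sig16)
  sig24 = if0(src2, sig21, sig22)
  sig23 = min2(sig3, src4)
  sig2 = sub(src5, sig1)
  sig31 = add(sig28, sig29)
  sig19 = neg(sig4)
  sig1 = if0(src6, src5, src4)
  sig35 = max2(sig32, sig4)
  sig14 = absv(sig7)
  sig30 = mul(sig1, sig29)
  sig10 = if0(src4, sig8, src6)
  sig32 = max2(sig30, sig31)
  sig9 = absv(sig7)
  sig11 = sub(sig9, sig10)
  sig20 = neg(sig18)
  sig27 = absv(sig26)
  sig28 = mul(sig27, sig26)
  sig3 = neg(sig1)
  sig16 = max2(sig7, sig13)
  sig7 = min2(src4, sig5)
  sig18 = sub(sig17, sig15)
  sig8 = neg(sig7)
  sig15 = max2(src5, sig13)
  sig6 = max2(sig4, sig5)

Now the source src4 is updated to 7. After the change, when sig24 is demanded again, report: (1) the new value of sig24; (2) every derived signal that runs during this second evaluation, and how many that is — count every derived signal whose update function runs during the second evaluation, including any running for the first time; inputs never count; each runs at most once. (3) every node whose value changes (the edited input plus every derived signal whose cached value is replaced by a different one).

First demand of the output computes:
  sig1 = if0(src6=9 -> else branch src4) = -6
  sig2 = sub(7, -6) = 13
  sig3 = neg(-6) = 6
  sig4 = add(6, 13) = 19
  sig5 = mul(9, 6) = 54
  sig7 = min2(-6, 54) = -6
  sig19 = neg(19) = -19
  sig22 = max2(-19, -6) = -6
  sig24 = if0(src2=4 -> else branch sig22) = -6

After the edit, cleaning proceeds:
  sig1: a read changed (src4 -6->7) — executes, giving 7.
  sig2: a read changed (sig1 -6->7) — executes, giving 0.
  sig3: a read changed (sig1 -6->7) — executes, giving -7.
  sig4: a read changed (sig3 6->-7; sig2 13->0) — executes, giving -7.
  sig5: a read changed (sig3 6->-7) — executes, giving -63.
  sig7: a read changed (src4 -6->7; sig5 54->-63) — executes, giving -63.
  sig19: a read changed (sig4 19->-7) — executes, giving 7.
  sig22: a read changed (sig19 -19->7; sig7 -6->-63) — executes, giving 7.
  sig24: a read changed (sig22 -6->7) — executes, giving 7.

Demanding sig24 again yields 7.
9 derived signals run: sig1, sig2, sig3, sig4, sig5, sig7, sig19, sig22, sig24.
The nodes whose values change: src4, sig1, sig2, sig3, sig4, sig5, sig7, sig19, sig22, sig24.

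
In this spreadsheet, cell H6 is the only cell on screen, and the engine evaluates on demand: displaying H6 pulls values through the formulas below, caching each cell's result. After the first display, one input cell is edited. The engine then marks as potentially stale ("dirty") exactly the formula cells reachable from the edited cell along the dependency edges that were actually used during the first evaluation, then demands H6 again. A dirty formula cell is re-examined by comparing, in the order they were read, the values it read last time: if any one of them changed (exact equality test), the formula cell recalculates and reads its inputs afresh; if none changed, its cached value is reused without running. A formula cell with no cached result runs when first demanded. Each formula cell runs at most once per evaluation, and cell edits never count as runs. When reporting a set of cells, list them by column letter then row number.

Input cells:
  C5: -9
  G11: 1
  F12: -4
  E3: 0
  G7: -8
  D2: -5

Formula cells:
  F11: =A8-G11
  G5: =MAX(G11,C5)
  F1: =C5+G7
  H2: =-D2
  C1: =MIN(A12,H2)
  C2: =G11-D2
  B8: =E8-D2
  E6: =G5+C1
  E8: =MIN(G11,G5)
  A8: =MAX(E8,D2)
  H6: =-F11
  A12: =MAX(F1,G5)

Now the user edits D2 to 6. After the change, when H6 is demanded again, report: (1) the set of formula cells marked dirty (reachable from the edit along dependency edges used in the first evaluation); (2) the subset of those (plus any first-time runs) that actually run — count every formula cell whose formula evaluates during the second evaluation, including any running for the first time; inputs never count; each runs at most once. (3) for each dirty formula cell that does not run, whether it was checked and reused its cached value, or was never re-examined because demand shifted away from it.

Dirty set: A8, F11, H6.
Run set: A8, F11, H6 (3 run).
All dirty formula cells ended up running.

Initial pass — values computed on the first demand:
  G5 = MAX(1, -9) = 1
  E8 = MIN(1, 1) = 1
  A8 = MAX(1, -5) = 1
  F11 = 1 - 1 = 0
  H6 = -(0) = 0

Second demand — change propagation:
  A8: re-runs because D2 -5->6; new result 6.
  F11: re-runs because A8 1->6; new result 5.
  H6: re-runs because F11 0->5; new result -5.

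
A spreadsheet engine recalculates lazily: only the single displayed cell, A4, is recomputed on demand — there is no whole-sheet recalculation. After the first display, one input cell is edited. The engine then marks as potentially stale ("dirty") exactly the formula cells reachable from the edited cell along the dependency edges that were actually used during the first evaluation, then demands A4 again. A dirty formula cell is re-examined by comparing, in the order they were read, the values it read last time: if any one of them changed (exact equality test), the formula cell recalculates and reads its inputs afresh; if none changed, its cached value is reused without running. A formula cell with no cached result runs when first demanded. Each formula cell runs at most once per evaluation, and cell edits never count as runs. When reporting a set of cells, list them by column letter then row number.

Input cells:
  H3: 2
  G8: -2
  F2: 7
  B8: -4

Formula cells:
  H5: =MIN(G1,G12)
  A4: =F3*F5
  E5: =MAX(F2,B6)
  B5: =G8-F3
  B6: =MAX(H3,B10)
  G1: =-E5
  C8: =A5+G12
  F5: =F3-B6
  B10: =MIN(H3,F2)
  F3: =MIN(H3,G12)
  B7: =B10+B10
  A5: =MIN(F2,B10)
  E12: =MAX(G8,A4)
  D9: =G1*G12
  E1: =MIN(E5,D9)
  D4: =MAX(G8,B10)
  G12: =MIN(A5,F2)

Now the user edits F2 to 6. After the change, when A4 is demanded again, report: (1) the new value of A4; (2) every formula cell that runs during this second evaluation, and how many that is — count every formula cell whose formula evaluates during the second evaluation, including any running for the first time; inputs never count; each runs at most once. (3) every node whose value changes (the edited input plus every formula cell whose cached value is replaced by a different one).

First evaluation (everything demanded from the output):
  B10 = MIN(2, 7) = 2
  A5 = MIN(7, 2) = 2
  B6 = MAX(2, 2) = 2
  G12 = MIN(2, 7) = 2
  F3 = MIN(2, 2) = 2
  F5 = 2 - 2 = 0
  A4 = 2 * 0 = 0

Propagation after the edit:
  B10: runs — F2 7->6; result 2 (same value as before).
  A5: runs — F2 7->6; result 2 (same value as before).
  B6: checked — values it read are unchanged (H3 unchanged, B10 unchanged); reused cached 2 without running.
  G12: runs — F2 7->6; result 2 (same value as before).
  F3: checked — values it read are unchanged (H3 unchanged, G12 unchanged); reused cached 2 without running.
  F5: checked — values it read are unchanged (F3 unchanged, B6 unchanged); reused cached 0 without running.
  A4: checked — values it read are unchanged (F3 unchanged, F5 unchanged); reused cached 0 without running.

Key observation: the cutoff stops propagation at B6 — its inputs' values are unchanged, so it reuses its cache.

New value of A4: 0.
Formula cells that run: A5, B10, G12 — 3 in total.
Values that change: F2.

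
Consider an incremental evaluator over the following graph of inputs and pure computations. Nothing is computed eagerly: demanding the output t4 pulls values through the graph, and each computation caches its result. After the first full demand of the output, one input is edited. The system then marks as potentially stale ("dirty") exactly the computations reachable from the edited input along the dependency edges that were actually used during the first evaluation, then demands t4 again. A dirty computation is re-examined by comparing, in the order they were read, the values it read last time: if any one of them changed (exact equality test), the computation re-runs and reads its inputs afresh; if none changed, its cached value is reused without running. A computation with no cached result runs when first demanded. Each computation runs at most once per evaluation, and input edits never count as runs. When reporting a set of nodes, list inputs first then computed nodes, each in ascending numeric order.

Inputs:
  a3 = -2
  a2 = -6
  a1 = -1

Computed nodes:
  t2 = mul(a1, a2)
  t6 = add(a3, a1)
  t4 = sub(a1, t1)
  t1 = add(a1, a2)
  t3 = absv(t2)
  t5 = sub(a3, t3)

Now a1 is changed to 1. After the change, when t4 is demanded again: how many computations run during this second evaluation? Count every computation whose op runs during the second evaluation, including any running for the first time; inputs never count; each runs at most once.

Run set: t1, t4 (2 run).

Initial pass — values computed on the first demand:
  t1 = add(-1, -6) = -7
  t4 = sub(-1, -7) = 6

Second demand — change propagation:
  t1: re-runs because a1 -1->1; new result -5.
  t4: re-runs because a1 -1->1; t1 -7->-5; new result 6 (unchanged).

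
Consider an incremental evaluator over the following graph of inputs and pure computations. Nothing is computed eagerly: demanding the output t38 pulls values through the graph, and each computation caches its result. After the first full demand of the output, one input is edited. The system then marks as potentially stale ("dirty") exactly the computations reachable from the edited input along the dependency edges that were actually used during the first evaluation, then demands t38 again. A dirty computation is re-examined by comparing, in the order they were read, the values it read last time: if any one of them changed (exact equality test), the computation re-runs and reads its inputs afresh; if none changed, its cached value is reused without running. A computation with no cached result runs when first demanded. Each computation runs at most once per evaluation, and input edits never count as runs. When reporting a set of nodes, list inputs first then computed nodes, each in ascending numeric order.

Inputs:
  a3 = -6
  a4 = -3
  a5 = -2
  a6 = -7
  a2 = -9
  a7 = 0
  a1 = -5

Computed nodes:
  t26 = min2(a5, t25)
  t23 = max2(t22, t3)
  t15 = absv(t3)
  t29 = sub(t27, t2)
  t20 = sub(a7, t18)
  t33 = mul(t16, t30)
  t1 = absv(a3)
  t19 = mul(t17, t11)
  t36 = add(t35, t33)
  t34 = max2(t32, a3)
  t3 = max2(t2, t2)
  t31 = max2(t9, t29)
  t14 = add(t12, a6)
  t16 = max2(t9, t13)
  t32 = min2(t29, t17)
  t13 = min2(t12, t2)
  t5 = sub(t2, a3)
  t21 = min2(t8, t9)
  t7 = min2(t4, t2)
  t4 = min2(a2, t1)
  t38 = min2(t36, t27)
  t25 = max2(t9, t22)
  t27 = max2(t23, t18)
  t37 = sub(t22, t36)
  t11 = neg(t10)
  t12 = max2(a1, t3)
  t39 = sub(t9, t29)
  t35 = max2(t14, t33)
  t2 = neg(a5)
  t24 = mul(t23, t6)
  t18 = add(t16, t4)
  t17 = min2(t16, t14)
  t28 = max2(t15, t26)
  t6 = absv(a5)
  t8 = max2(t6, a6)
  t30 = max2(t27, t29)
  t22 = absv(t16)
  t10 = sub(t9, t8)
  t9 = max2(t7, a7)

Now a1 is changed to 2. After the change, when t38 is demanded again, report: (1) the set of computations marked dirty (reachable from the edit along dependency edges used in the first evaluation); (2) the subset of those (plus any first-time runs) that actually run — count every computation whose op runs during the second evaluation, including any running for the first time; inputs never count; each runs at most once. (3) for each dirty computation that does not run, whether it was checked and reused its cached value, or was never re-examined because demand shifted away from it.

Dirty set: t12, t13, t14, t16, t18, t22, t23, t27, t29, t30, t33, t35, t36, t38.
Run set: t12 (1 run).
Re-examined without running (cache reused): t13, t14, t16, t18, t22, t23, t27, t29, t30, t33, t35, t36, t38.
The important point: t12 recomputes to an identical value, and the output ends up unchanged.

Initial pass — values computed on the first demand:
  t1 = absv(-6) = 6
  t2 = neg(-2) = 2
  t3 = max2(2, 2) = 2
  t4 = min2(-9, 6) = -9
  t7 = min2(-9, 2) = -9
  t9 = max2(-9, 0) = 0
  t12 = max2(-5, 2) = 2
  t13 = min2(2, 2) = 2
  t14 = add(2, -7) = -5
  t16 = max2(0, 2) = 2
  t18 = add(2, -9) = -7
  t22 = absv(2) = 2
  t23 = max2(2, 2) = 2
  t27 = max2(2, -7) = 2
  t29 = sub(2, 2) = 0
  t30 = max2(2, 0) = 2
  t33 = mul(2, 2) = 4
  t35 = max2(-5, 4) = 4
  t36 = add(4, 4) = 8
  t38 = min2(8, 2) = 2

Second demand — change propagation:
  t12: re-runs because a1 -5->2; new result 2 (unchanged).
  t13: re-examined; everything it read last time is the same (t12 unchanged, t2 unchanged) — cache 2 kept, no run.
  t14: re-examined; everything it read last time is the same (t12 unchanged, a6 unchanged) — cache -5 kept, no run.
  t16: re-examined; everything it read last time is the same (t9 unchanged, t13 unchanged) — cache 2 kept, no run.
  t18: re-examined; everything it read last time is the same (t16 unchanged, t4 unchanged) — cache -7 kept, no run.
  t22: re-examined; everything it read last time is the same (t16 unchanged) — cache 2 kept, no run.
  t23: re-examined; everything it read last time is the same (t22 unchanged, t3 unchanged) — cache 2 kept, no run.
  t27: re-examined; everything it read last time is the same (t23 unchanged, t18 unchanged) — cache 2 kept, no run.
  t29: re-examined; everything it read last time is the same (t27 unchanged, t2 unchanged) — cache 0 kept, no run.
  t30: re-examined; everything it read last time is the same (t27 unchanged, t29 unchanged) — cache 2 kept, no run.
  t33: re-examined; everything it read last time is the same (t16 unchanged, t30 unchanged) — cache 4 kept, no run.
  t35: re-examined; everything it read last time is the same (t14 unchanged, t33 unchanged) — cache 4 kept, no run.
  t36: re-examined; everything it read last time is the same (t35 unchanged, t33 unchanged) — cache 8 kept, no run.
  t38: re-examined; everything it read last time is the same (t36 unchanged, t27 unchanged) — cache 2 kept, no run.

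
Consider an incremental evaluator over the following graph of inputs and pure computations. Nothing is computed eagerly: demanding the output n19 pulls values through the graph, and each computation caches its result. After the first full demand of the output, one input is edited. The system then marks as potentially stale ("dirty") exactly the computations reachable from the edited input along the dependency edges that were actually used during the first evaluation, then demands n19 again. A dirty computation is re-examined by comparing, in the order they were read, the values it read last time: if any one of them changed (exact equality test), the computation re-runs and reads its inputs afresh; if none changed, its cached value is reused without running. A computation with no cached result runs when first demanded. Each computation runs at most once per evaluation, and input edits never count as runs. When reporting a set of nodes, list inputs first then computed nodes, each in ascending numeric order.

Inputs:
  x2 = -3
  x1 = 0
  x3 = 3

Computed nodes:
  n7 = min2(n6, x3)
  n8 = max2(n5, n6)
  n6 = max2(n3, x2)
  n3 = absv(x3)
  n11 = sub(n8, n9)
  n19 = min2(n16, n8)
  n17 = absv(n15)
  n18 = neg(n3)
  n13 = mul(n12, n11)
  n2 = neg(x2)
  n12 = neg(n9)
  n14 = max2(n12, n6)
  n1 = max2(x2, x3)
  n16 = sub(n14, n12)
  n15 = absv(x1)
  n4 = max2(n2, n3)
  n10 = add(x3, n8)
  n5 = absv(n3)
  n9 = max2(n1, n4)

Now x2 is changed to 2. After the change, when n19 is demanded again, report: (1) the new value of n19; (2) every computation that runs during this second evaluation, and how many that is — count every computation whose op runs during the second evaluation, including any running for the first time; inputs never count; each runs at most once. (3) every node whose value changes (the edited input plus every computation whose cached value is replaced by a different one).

Initial pass — values computed on the first demand:
  n1 = max2(-3, 3) = 3
  n2 = neg(-3) = 3
  n3 = absv(3) = 3
  n4 = max2(3, 3) = 3
  n5 = absv(3) = 3
  n6 = max2(3, -3) = 3
  n8 = max2(3, 3) = 3
  n9 = max2(3, 3) = 3
  n12 = neg(3) = -3
  n14 = max2(-3, 3) = 3
  n16 = sub(3, -3) = 6
  n19 = min2(6, 3) = 3

Second demand — change propagation:
  n1: re-runs because x2 -3->2; new result 3 (unchanged).
  n2: re-runs because x2 -3->2; new result -2.
  n4: re-runs because n2 3->-2; new result 3 (unchanged).
  n6: re-runs because x2 -3->2; new result 3 (unchanged).
  n8: re-examined; everything it read last time is the same (n5 unchanged, n6 unchanged) — cache 3 kept, no run.
  n9: re-examined; everything it read last time is the same (n1 unchanged, n4 unchanged) — cache 3 kept, no run.
  n12: re-examined; everything it read last time is the same (n9 unchanged) — cache -3 kept, no run.
  n14: re-examined; everything it read last time is the same (n12 unchanged, n6 unchanged) — cache 3 kept, no run.
  n16: re-examined; everything it read last time is the same (n14 unchanged, n12 unchanged) — cache 6 kept, no run.
  n19: re-examined; everything it read last time is the same (n16 unchanged, n8 unchanged) — cache 3 kept, no run.

The important point: at n8 every value read last time is unchanged, so the dirty flag clears without a run.

n19 now evaluates to 3.
Run set: n1, n2, n4, n6 (4 run).
Changed values: x2, n2.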